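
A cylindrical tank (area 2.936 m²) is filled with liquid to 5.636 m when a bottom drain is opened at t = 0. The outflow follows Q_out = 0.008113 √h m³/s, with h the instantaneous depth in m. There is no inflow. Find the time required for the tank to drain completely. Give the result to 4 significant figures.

1718 s

With no inflow, A dh/dt = −0.008113 √h.
This is separable: 2 d(√h)/dt = −0.008113/A, so √h = √h₀ − (0.008113/(2A)) t.
Set h = 0: 2√h₀ = (0.008113/A) t_empty ⇒ t_empty = 2A√h₀/0.008113.
t_empty = 2·2.936·√5.636/0.008113 = 5.87200·2.37403/0.008113 = 1718.26 s.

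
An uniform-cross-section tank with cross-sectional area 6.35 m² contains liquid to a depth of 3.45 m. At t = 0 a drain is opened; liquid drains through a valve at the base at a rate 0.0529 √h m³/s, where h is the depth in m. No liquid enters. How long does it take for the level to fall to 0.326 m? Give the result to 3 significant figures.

309 s

Unsteady balance on liquid volume: A dh/dt = −0.0529 √h.
∫ h^(−1/2) dh = −(0.0529/A) ∫ dt, giving 2√h = 2√h₀ − (0.0529/A) t.
t = 2A(√h₀ − √h)/0.0529 = 2·6.35·(√3.45 − √0.326)/0.0529
  = 12.700 × (1.8574 − 0.57096) / 0.0529 = 308.85 s.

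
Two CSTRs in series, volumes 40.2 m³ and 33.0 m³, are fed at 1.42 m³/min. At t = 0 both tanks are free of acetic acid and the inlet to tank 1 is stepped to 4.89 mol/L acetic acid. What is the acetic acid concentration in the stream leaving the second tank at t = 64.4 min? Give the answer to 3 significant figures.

Species balance on tank i: dCᵢ/dt = (Cᵢ₋₁ − Cᵢ)/τᵢ with τᵢ = Vᵢ/Q.
τ₁ = 40.2/1.42 = 28.310 min; τ₂ = 33.0/1.42 = 23.239 min.
Solving the cascade with C₁(0)=C₂(0)=0 gives C₂(t) = C_in[1 − (τ₁ e^(−t/τ₁) − τ₂ e^(−t/τ₂))/(τ₁ − τ₂)].
At t = 64.4: e^(−t/τ₁) = 0.10281, e^(−t/τ₂) = 0.062590.
C₂ = 4.89·[1 − (28.310·0.10281 − 23.239·0.062590)/(5.0704)] = 4.89·0.71282 = 3.4857 mol/L.

3.49 mol/L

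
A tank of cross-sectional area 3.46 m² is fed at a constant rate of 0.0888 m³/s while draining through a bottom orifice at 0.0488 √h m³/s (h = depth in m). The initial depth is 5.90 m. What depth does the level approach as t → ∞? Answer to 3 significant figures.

3.31 m

Volume balance on the tank: A dh/dt = Q_in − 0.0488 √h. At steady state dh/dt = 0:
Q_in = 0.0488 √h_ss ⇒ √h_ss = 0.0888/0.0488 = 1.8197.
h_ss = 1.8197² = 3.3112 m. (Since h₀ = 5.90 m > h_ss, the level will fall toward this value.)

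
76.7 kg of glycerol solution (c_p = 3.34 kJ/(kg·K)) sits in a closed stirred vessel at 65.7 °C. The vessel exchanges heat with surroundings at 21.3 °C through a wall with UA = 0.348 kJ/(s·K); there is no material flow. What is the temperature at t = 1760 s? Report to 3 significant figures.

Lumped-capacitance energy balance: M c_p dT/dt = UA(T_amb − T).
dT/dt = (T_ss − T)/τ with T_ss = T_amb = 21.300 °C, τ = M c_p/UA = 76.7·3.34/0.348 = 736.14 s.
Integrating: T(t) = T_ss + (T₀ − T_ss) e^(−t/τ).
T(1760) = 21.300 + (44.400)·0.091553 = 25.365 °C.

25.4 °C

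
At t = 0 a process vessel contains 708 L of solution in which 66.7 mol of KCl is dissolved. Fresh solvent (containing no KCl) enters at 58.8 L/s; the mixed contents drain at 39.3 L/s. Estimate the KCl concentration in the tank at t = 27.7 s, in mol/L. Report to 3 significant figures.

Total volume: dV/dt = Q_in − Q_out = 19.500 L/s, so V(t) = 708 + 19.500 t and V(27.7) = 1248.2 L.
Solute balance: dm/dt = 0 − Q_out C = −Q_out m/V(t).
Separate: dm/m = −Q_out dt/V(t) ⇒ ln(m/m₀) = −(Q_out/(Q_in−Q_out)) ln(V/V₀).
m = m₀ (V₀/V)^(Q_out/(Q_in−Q_out)) = 66.7 × (708/1248.2)^(2.0154) = 21.275 mol.
C = m/V = 21.275/1248.2 = 0.017045 mol/L.

0.0170 mol/L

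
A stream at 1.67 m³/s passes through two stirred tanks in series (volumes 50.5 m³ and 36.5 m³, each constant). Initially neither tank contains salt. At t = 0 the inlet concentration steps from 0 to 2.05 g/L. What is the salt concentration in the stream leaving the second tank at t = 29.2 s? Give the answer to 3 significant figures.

0.640 g/L

Time constants: τᵢ = Vᵢ/Q for each well-mixed tank.
τ₁ = 50.5/1.67 = 30.240 s; τ₂ = 36.5/1.67 = 21.856 s.
Tank 1: C₁ = C_in(1 − e^(−t/τ₁)). Tank 2 (τ₁ ≠ τ₂): C₂ = C_in[1 − (τ₁ e^(−t/τ₁) − τ₂ e^(−t/τ₂))/(τ₁ − τ₂)].
At t = 29.2: e^(−t/τ₁) = 0.38075, e^(−t/τ₂) = 0.26290.
C₂ = 2.05·[1 − (30.240·0.38075 − 21.856·0.26290)/(8.3832)] = 2.05·0.31200 = 0.63960 g/L.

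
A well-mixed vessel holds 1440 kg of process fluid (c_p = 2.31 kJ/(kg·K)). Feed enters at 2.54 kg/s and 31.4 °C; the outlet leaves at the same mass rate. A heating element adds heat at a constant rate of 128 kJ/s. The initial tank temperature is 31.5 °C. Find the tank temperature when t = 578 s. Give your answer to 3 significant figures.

Heat balance on the well-mixed liquid: M c_p dT/dt = ṁ c_p (T_in − T) + 128.
τ = M/ṁ = 566.93 s; T_ss = T_in + Q̇/(ṁ c_p) = 31.4 + 128/(2.54·2.31) = 53.215 °C.
Integrating: T(t) = T_ss + (T₀ − T_ss) e^(−t/τ).
T(578) = 53.215 + (-21.715)·e^(−578/566.93) = 53.215 + (-21.715)·0.36077 = 45.381 °C.

45.4 °C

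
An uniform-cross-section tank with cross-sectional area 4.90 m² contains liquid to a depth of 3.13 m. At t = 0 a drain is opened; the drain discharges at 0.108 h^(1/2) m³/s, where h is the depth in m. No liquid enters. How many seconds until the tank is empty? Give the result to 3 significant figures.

161 s

With no inflow, A dh/dt = −0.108 √h.
This is separable: 2 d(√h)/dt = −0.108/A, so √h = √h₀ − (0.108/(2A)) t.
Tank is empty when √h = 0: t_empty = 2A√h₀/0.108.
t_empty = 2·4.90·√3.13/0.108 = 9.8000·1.7692/0.108 = 160.54 s.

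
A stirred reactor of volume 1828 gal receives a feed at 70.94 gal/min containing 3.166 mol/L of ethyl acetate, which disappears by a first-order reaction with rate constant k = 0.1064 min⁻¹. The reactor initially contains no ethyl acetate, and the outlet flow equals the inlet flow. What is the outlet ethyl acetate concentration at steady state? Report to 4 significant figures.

Accumulation = in − out − consumed: V dC/dt = Q C_in − Q C − k V C.
At steady state: 0 = Q C_in − (Q + kV) C_ss, so C_ss = Q C_in/(Q + kV).
C_ss = 70.94·3.166/(70.94 + 0.1064·1828) = 224.596/265.439 = 0.846130 mol/L.

0.8461 mol/L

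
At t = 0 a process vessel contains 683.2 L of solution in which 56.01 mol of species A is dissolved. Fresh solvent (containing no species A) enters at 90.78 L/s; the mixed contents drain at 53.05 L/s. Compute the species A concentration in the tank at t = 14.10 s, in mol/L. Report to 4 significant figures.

Total volume: dV/dt = Q_in − Q_out = 37.7300 L/s, so V(t) = 683.2 + 37.7300 t and V(14.10) = 1215.19 L.
Solute balance: dm/dt = 0 − Q_out C = −Q_out m/V(t).
dm/m = −Q_out dt/(V₀ + 37.7300 t); integrating gives ln(m/m₀) = −(Q_out/(Q_in−Q_out)) ln(V/V₀).
m = m₀ (V₀/V)^(Q_out/(Q_in−Q_out)) = 56.01 × (683.2/1215.19)^(1.40604) = 24.9240 mol.
C = m/V = 24.9240/1215.19 = 0.0205103 mol/L.

0.02051 mol/L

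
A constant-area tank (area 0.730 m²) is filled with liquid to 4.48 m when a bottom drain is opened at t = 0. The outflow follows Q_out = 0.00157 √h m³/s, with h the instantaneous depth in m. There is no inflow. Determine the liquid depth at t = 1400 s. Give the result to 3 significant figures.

With no inflow, A dh/dt = −0.00157 √h.
∫ h^(−1/2) dh = −(0.00157/A) ∫ dt, giving 2√h = 2√h₀ − (0.00157/A) t.
√h = √4.48 − 0.00157·1400/(2·0.730) = 2.1166 − 1.5055 = 0.61112.
h = 0.61112² = 0.37347 m.

0.373 m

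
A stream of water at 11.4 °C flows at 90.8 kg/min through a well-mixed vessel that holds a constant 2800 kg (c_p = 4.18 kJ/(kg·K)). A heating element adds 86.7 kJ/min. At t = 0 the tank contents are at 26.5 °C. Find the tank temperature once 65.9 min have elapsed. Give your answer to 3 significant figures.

13.4 °C

Energy balance: M c_p dT/dt = ṁ c_p (T_in − T) + 86.7.
Rearrange: dT/dt = (T_ss − T)/τ with τ = M/ṁ = 30.837 min and T_ss = T_in + Q̇/(ṁ c_p) = 11.628 °C.
Solution: T(t) = T_ss + (T₀ − T_ss) e^(−t/τ).
T(65.9) = 11.628 + (14.872)·e^(−65.9/30.837) = 11.628 + (14.872)·0.11800 = 13.383 °C.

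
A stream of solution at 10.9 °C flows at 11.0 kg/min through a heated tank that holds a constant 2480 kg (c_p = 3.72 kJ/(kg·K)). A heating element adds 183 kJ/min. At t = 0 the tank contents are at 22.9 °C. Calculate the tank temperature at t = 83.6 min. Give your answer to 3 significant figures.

20.6 °C

M c_p dT/dt = ṁ c_p (T_in − T) + Q̇.
τ = M/ṁ = 225.45 min; T_ss = T_in + Q̇/(ṁ c_p) = 10.9 + 183/(11.0·3.72) = 15.372 °C.
Integrating: T(t) = T_ss + (T₀ − T_ss) e^(−t/τ).
T(83.6) = 15.372 + (7.5279)·e^(−83.6/225.45) = 15.372 + (7.5279)·0.69018 = 20.568 °C.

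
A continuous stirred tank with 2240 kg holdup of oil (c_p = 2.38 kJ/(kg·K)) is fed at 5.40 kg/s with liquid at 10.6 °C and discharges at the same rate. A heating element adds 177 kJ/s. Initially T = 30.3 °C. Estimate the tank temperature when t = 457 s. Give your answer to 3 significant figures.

Unsteady energy balance on the tank contents: M c_p dT/dt = ṁ c_p (T_in − T) + 177.
τ = M/ṁ = 414.81 s; T_ss = T_in + Q̇/(ṁ c_p) = 10.6 + 177/(5.40·2.38) = 24.372 °C.
This is linear first-order; T(t) = T_ss + (T₀ − T_ss) e^(−t/τ).
T(457) = 24.372 + (5.9278)·e^(−457/414.81) = 24.372 + (5.9278)·0.33231 = 26.342 °C.

26.3 °C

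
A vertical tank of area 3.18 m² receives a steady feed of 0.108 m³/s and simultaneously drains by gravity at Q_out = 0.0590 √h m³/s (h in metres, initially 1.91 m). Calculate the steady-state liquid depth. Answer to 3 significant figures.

Level balance: A dh/dt = 0.108 − 0.0590 √h. Setting dh/dt = 0:
Q_in = 0.0590 √h_ss ⇒ √h_ss = 0.108/0.0590 = 1.8305.
h_ss = 1.8305² = 3.3508 m. (Since h₀ = 1.91 m < h_ss, the level will rise toward this value.)

3.35 m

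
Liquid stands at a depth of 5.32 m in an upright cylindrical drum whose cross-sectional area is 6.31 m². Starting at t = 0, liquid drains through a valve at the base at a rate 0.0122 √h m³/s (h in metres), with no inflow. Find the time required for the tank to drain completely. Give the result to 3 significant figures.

2390 s

With no inflow, A dh/dt = −0.0122 √h.
Separate and integrate: 2(√h − √h₀) = −(0.0122/A) t.
Tank is empty when √h = 0: t_empty = 2A√h₀/0.0122.
t_empty = 2·6.31·√5.32/0.0122 = 12.620·2.3065/0.0122 = 2385.9 s.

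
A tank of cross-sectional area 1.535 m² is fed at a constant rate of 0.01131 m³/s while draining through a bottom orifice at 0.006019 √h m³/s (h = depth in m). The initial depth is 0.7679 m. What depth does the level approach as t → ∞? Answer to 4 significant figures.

Level balance: A dh/dt = 0.01131 − 0.006019 √h. Setting dh/dt = 0:
Q_in = 0.006019 √h_ss ⇒ √h_ss = 0.01131/0.006019 = 1.87905.
h_ss = 1.87905² = 3.53083 m. (Since h₀ = 0.7679 m < h_ss, the level will rise toward this value.)

3.531 m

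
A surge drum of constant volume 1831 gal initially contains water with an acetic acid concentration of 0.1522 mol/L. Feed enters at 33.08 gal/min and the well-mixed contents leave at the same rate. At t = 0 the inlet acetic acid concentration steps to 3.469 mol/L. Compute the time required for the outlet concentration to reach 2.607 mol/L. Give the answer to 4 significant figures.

Species balance: V dC/dt = Q(C_in − C) ⇒ τ = V/Q = 55.3507 min.
C(t) = C_in + (C₀ − C_in) e^(−t/τ). Set C = 2.607 and solve for t:
e^(−t/τ) = (C − C_in)/(C₀ − C_in) = (2.607 − 3.469)/(0.1522 − 3.469) = 0.259889
t = −τ ln(…) = 55.3507 × 1.34750 = 74.5850 min.

74.59 min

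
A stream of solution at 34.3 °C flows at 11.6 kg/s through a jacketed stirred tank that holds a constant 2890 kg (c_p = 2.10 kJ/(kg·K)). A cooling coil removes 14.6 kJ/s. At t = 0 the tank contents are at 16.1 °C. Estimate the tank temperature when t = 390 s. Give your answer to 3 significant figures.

30.0 °C

M c_p dT/dt = ṁ c_p (T_in − T) − Q̇.
Rearrange: dT/dt = (T_ss − T)/τ with τ = M/ṁ = 249.14 s and T_ss = T_in − Q̇/(ṁ c_p) = 33.701 °C.
T approaches T_ss exponentially: T(t) = T_ss + (T₀ − T_ss) e^(−t/τ).
T(390) = 33.701 + (-17.601)·e^(−390/249.14) = 33.701 + (-17.601)·0.20900 = 30.022 °C.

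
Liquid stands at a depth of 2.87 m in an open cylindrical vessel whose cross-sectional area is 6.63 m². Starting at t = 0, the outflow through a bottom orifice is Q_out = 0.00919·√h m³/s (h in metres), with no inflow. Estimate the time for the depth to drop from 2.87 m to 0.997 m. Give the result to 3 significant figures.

1000 s

Accumulation of liquid (constant cross-section A): A dh/dt = −0.00919 √h.
∫ h^(−1/2) dh = −(0.00919/A) ∫ dt, giving 2√h = 2√h₀ − (0.00919/A) t.
t = 2A(√h₀ − √h)/0.00919 = 2·6.63·(√2.87 − √0.997)/0.00919
  = 13.260 × (1.6941 − 0.99850) / 0.00919 = 1003.7 s.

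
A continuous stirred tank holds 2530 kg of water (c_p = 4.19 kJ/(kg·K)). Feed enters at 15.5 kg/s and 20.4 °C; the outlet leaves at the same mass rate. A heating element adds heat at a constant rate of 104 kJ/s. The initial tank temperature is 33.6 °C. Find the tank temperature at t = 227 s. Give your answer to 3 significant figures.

Energy balance: M c_p dT/dt = ṁ c_p (T_in − T) + 104.
τ = M/ṁ = 163.23 s; T_ss = T_in + Q̇/(ṁ c_p) = 20.4 + 104/(15.5·4.19) = 22.001 °C.
Solution: T(t) = T_ss + (T₀ − T_ss) e^(−t/τ).
T(227) = 22.001 + (11.599)·e^(−227/163.23) = 22.001 + (11.599)·0.24890 = 24.888 °C.

24.9 °C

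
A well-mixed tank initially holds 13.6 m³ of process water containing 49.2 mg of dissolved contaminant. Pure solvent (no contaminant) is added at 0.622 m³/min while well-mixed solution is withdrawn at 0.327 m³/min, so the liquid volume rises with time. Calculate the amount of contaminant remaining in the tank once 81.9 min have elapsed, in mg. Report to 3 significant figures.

15.9 mg

Total volume: dV/dt = Q_in − Q_out = 0.29500 m³/min, so V(t) = 13.6 + 0.29500 t and V(81.9) = 37.761 m³.
Species balance (pure solvent in): dm/dt = −Q_out · m/V(t).
Separate: dm/m = −Q_out dt/V(t) ⇒ ln(m/m₀) = −(Q_out/(Q_in−Q_out)) ln(V/V₀).
m = m₀ (V₀/V)^(Q_out/(Q_in−Q_out)) = 49.2 × (13.6/37.761)^(1.1085) = 15.862 mg.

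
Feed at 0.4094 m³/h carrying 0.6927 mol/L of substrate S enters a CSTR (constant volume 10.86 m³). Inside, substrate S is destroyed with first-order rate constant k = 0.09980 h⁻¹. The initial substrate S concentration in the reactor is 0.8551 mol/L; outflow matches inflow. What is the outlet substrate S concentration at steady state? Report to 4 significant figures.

0.1899 mol/L

Accumulation = in − out − consumed: V dC/dt = Q C_in − Q C − k V C.
At steady state: 0 = Q C_in − (Q + kV) C_ss, so C_ss = Q C_in/(Q + kV).
C_ss = 0.4094·0.6927/(0.4094 + 0.09980·10.86) = 0.283591/1.49323 = 0.189918 mol/L.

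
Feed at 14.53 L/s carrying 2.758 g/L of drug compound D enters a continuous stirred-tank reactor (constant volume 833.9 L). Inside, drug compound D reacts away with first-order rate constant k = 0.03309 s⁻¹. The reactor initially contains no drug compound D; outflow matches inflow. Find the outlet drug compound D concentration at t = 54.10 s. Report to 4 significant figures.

Accumulation = in − out − consumed: V dC/dt = Q C_in − Q C − k V C.
dC/dt = (Q/V) C_in − (Q/V + k) C; effective rate a = Q/V + k = 0.0174242 + 0.03309 = 0.0505142 s⁻¹.
C_ss = Q C_in/(Q + kV) = 0.951334 g/L; C(t) = C_ss + (C₀ − C_ss) e^(−a t).
C(54.10) = 0.951334 + (-0.951334)·e^(−0.0505142·54.10) = 0.951334 + (-0.951334)·0.0650359 = 0.889463 g/L.

0.8895 g/L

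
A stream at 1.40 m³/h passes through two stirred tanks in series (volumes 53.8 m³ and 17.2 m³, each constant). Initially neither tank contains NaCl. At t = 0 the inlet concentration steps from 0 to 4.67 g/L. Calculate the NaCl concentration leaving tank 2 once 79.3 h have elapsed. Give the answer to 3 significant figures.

Time constants: τᵢ = Vᵢ/Q for each well-mixed tank.
τ₁ = 53.8/1.40 = 38.429 h; τ₂ = 17.2/1.40 = 12.286 h.
Tank 1: C₁ = C_in(1 − e^(−t/τ₁)). Tank 2 (τ₁ ≠ τ₂): C₂ = C_in[1 − (τ₁ e^(−t/τ₁) − τ₂ e^(−t/τ₂))/(τ₁ − τ₂)].
At t = 79.3: e^(−t/τ₁) = 0.12700, e^(−t/τ₂) = 0.0015732.
C₂ = 4.67·[1 − (38.429·0.12700 − 12.286·0.0015732)/(26.143)] = 4.67·0.81406 = 3.8016 g/L.

3.80 g/L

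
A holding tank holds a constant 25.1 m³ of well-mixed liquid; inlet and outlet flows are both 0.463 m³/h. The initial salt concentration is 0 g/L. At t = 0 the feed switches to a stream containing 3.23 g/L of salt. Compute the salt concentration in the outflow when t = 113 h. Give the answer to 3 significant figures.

Transient balance on the dissolved component: V dC/dt = Q(C_in − C).
Rewrite as dC/dt + C/τ = C_in/τ, τ = V/Q = 54.212 h.
Solution: C(t) = C_in + (C₀ − C_in) e^(−t/τ).
C(113) = 3.23 + (0 − 3.23)·e^(−113/54.212) = 3.23 + (-3.2300)·0.12438 = 2.8283 g/L.

2.83 g/L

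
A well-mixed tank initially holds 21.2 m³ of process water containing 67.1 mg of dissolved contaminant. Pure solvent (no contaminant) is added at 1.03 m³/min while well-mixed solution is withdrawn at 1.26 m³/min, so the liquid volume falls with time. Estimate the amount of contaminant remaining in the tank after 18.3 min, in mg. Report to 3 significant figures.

20.0 mg

Let m(t) be the amount of contaminant. Volume: V(t) = V₀ + (Q_in − Q_out) t = 21.2 − 0.23000 t; V(18.3) = 16.991 m³.
Solute balance: dm/dt = 0 − Q_out C = −Q_out m/V(t).
dm/m = −Q_out dt/(V₀ − 0.23000 t); integrating gives ln(m/m₀) = −(Q_out/(Q_in−Q_out)) ln(V/V₀).
m = m₀ (V₀/V)^(Q_out/(Q_in−Q_out)) = 67.1 × (21.2/16.991)^(-5.4783) = 19.960 mg.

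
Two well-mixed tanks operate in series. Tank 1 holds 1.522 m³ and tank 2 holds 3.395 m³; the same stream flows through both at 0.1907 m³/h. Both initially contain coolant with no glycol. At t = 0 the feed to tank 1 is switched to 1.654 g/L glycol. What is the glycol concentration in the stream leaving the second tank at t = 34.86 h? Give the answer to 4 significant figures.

1.248 g/L

Species balance on tank i: dCᵢ/dt = (Cᵢ₋₁ − Cᵢ)/τᵢ with τᵢ = Vᵢ/Q.
τ₁ = 1.522/0.1907 = 7.98112 h; τ₂ = 3.395/0.1907 = 17.8028 h.
Solving the cascade with C₁(0)=C₂(0)=0 gives C₂(t) = C_in[1 − (τ₁ e^(−t/τ₁) − τ₂ e^(−t/τ₂))/(τ₁ − τ₂)].
At t = 34.86: e^(−t/τ₁) = 0.0126790, e^(−t/τ₂) = 0.141124.
C₂ = 1.654·[1 − (7.98112·0.0126790 − 17.8028·0.141124)/(-9.82171)] = 1.654·0.754501 = 1.24795 g/L.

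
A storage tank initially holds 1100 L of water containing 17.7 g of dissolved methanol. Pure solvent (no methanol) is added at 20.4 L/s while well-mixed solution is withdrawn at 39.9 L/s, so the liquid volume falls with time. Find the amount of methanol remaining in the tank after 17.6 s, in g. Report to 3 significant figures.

8.23 g

Total volume: dV/dt = Q_in − Q_out = -19.500 L/s, so V(t) = 1100 − 19.500 t and V(17.6) = 756.80 L.
No methanol enters, so dm/dt = −Q_out · (m/V).
dm/m = −Q_out dt/(V₀ − 19.500 t); integrating gives ln(m/m₀) = −(Q_out/(Q_in−Q_out)) ln(V/V₀).
m = m₀ (V₀/V)^(Q_out/(Q_in−Q_out)) = 17.7 × (1100/756.80)^(-2.0462) = 8.2348 g.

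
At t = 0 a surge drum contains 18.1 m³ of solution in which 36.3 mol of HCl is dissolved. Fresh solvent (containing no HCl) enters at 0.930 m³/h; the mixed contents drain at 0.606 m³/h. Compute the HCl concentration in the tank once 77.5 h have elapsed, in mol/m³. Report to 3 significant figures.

0.165 mol/m³

Let m(t) be the amount of HCl. Volume: V(t) = V₀ + (Q_in − Q_out) t = 18.1 + 0.32400 t; V(77.5) = 43.210 m³.
Species balance (pure solvent in): dm/dt = −Q_out · m/V(t).
Separate: dm/m = −Q_out dt/V(t) ⇒ ln(m/m₀) = −(Q_out/(Q_in−Q_out)) ln(V/V₀).
m = m₀ (V₀/V)^(Q_out/(Q_in−Q_out)) = 36.3 × (18.1/43.210)^(1.8704) = 7.1299 mol.
C = m/V = 7.1299/43.210 = 0.16501 mol/m³.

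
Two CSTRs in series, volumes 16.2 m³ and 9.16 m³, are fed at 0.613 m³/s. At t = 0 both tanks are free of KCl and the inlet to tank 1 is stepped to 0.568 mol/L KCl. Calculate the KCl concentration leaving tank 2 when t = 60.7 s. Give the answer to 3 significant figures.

0.449 mol/L

Species balance on tank i: dCᵢ/dt = (Cᵢ₋₁ − Cᵢ)/τᵢ with τᵢ = Vᵢ/Q.
τ₁ = 16.2/0.613 = 26.427 s; τ₂ = 9.16/0.613 = 14.943 s.
Solving the cascade with C₁(0)=C₂(0)=0 gives C₂(t) = C_in[1 − (τ₁ e^(−t/τ₁) − τ₂ e^(−t/τ₂))/(τ₁ − τ₂)].
At t = 60.7: e^(−t/τ₁) = 0.10057, e^(−t/τ₂) = 0.017212.
C₂ = 0.568·[1 − (26.427·0.10057 − 14.943·0.017212)/(11.485)] = 0.568·0.79096 = 0.44927 mol/L.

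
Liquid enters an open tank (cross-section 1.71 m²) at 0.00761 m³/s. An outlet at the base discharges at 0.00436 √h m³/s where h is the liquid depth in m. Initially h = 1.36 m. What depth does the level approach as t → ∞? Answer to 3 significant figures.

3.05 m

Level balance: A dh/dt = 0.00761 − 0.00436 √h. Setting dh/dt = 0:
Q_in = 0.00436 √h_ss ⇒ √h_ss = 0.00761/0.00436 = 1.7454.
h_ss = 1.7454² = 3.0465 m. (Since h₀ = 1.36 m < h_ss, the level will rise toward this value.)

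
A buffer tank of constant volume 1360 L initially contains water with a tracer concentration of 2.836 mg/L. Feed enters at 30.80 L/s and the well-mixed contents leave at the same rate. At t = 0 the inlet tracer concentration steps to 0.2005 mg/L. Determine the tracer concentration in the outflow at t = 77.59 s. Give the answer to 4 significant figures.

0.6552 mg/L

Mass balance on the solute (V constant): V dC/dt = Q(C_in − C).
Rewrite as dC/dt + C/τ = C_in/τ, τ = V/Q = 44.1558 s.
Solution: C(t) = C_in + (C₀ − C_in) e^(−t/τ).
C(77.59) = 0.2005 + (2.836 − 0.2005)·e^(−77.59/44.1558) = 0.2005 + (2.63550)·0.172530 = 0.655202 mg/L.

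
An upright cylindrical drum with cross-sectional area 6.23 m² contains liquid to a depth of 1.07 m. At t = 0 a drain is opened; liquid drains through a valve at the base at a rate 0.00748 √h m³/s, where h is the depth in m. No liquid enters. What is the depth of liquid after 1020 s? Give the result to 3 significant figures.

Unsteady balance on liquid volume: A dh/dt = −0.00748 √h.
Separate and integrate: 2(√h − √h₀) = −(0.00748/A) t.
√h = √1.07 − 0.00748·1020/(2·6.23) = 1.0344 − 0.61233 = 0.42208.
h = 0.42208² = 0.17815 m.

0.178 m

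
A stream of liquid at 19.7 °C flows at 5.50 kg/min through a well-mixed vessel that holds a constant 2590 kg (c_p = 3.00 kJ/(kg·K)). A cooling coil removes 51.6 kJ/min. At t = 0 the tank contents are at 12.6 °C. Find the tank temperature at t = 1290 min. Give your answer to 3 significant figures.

16.3 °C

Energy balance: M c_p dT/dt = ṁ c_p (T_in − T) − 51.6.
τ = M/ṁ = 470.91 min; T_ss = T_in − Q̇/(ṁ c_p) = 19.7 − 51.6/(5.50·3.00) = 16.573 °C.
Solution: T(t) = T_ss + (T₀ − T_ss) e^(−t/τ).
T(1290) = 16.573 + (-3.9727)·e^(−1290/470.91) = 16.573 + (-3.9727)·0.064610 = 16.316 °C.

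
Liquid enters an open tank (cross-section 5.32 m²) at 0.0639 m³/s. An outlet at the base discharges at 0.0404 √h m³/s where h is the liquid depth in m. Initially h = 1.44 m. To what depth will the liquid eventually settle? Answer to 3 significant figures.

2.50 m

A dh/dt = Q_in − 0.0404 √h. Steady state requires inflow = outflow:
Q_in = 0.0404 √h_ss ⇒ √h_ss = 0.0639/0.0404 = 1.5817.
h_ss = 1.5817² = 2.5017 m. (Since h₀ = 1.44 m < h_ss, the level will rise toward this value.)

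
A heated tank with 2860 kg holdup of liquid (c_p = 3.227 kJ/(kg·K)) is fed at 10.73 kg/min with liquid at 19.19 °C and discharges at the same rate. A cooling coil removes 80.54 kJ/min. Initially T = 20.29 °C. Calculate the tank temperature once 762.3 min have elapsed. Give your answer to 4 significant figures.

Heat balance on the well-mixed liquid: M c_p dT/dt = ṁ c_p (T_in − T) − 80.54.
Rearrange: dT/dt = (T_ss − T)/τ with τ = M/ṁ = 266.542 min and T_ss = T_in − Q̇/(ṁ c_p) = 16.8640 °C.
Solution: T(t) = T_ss + (T₀ − T_ss) e^(−t/τ).
T(762.3) = 16.8640 + (3.42602)·e^(−762.3/266.542) = 16.8640 + (3.42602)·0.0572712 = 17.0602 °C.

17.06 °C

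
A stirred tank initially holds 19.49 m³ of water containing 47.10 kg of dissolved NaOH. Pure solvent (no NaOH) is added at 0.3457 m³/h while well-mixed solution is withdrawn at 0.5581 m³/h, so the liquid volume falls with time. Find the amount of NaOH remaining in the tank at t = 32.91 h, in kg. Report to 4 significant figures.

Let m(t) be the amount of NaOH. Volume: V(t) = V₀ + (Q_in − Q_out) t = 19.49 − 0.212400 t; V(32.91) = 12.4999 m³.
Solute balance: dm/dt = 0 − Q_out C = −Q_out m/V(t).
dm/m = −Q_out dt/(V₀ − 0.212400 t); integrating gives ln(m/m₀) = −(Q_out/(Q_in−Q_out)) ln(V/V₀).
m = m₀ (V₀/V)^(Q_out/(Q_in−Q_out)) = 47.10 × (19.49/12.4999)^(-2.62759) = 14.6604 kg.

14.66 kg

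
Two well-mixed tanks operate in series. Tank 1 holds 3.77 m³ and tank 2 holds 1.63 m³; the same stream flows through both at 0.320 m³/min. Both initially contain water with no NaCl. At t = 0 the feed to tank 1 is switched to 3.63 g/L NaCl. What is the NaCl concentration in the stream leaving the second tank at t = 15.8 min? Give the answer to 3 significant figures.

Each tank obeys Vᵢ dCᵢ/dt = Q(Cᵢ₋₁ − Cᵢ), so τᵢ = Vᵢ/Q.
τ₁ = 3.77/0.320 = 11.781 min; τ₂ = 1.63/0.320 = 5.0938 min.
Tank 1: C₁ = C_in(1 − e^(−t/τ₁)). Tank 2 (τ₁ ≠ τ₂): C₂ = C_in[1 − (τ₁ e^(−t/τ₁) − τ₂ e^(−t/τ₂))/(τ₁ − τ₂)].
At t = 15.8: e^(−t/τ₁) = 0.26155, e^(−t/τ₂) = 0.044966.
C₂ = 3.63·[1 − (11.781·0.26155 − 5.0938·0.044966)/(6.6875)] = 3.63·0.57347 = 2.0817 g/L.

2.08 g/L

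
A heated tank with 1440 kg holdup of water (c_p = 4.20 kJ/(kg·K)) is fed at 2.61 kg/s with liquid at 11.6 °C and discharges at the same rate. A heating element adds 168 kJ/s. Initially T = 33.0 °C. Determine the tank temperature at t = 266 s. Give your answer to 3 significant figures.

30.7 °C

M c_p dT/dt = ṁ c_p (T_in − T) + Q̇.
Rearrange: dT/dt = (T_ss − T)/τ with τ = M/ṁ = 551.72 s and T_ss = T_in + Q̇/(ṁ c_p) = 26.926 °C.
This is linear first-order; T(t) = T_ss + (T₀ − T_ss) e^(−t/τ).
T(266) = 26.926 + (6.0743)·e^(−266/551.72) = 26.926 + (6.0743)·0.61747 = 30.676 °C.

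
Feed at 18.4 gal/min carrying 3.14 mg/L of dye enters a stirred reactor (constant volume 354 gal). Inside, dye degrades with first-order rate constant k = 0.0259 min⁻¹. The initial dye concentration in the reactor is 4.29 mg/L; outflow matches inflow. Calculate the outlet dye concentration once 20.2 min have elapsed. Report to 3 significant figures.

2.55 mg/L

V dC/dt = Q(C_in − C) − k V C.
dC/dt = (Q/V) C_in − (Q/V + k) C; effective rate a = Q/V + k = 0.051977 + 0.0259 = 0.077877 min⁻¹.
C_ss = Q C_in/(Q + kV) = 2.0957 mg/L; C(t) = C_ss + (C₀ − C_ss) e^(−a t).
C(20.2) = 2.0957 + (2.1943)·e^(−0.077877·20.2) = 2.0957 + (2.1943)·0.20740 = 2.5508 mg/L.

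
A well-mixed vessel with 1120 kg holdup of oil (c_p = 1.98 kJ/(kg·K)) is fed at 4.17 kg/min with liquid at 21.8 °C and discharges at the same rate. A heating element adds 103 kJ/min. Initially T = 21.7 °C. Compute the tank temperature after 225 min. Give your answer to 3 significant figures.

Unsteady energy balance on the tank contents: M c_p dT/dt = ṁ c_p (T_in − T) + 103.
Rearrange: dT/dt = (T_ss − T)/τ with τ = M/ṁ = 268.59 min and T_ss = T_in + Q̇/(ṁ c_p) = 34.275 °C.
T approaches T_ss exponentially: T(t) = T_ss + (T₀ − T_ss) e^(−t/τ).
T(225) = 34.275 + (-12.575)·e^(−225/268.59) = 34.275 + (-12.575)·0.43269 = 28.834 °C.

28.8 °C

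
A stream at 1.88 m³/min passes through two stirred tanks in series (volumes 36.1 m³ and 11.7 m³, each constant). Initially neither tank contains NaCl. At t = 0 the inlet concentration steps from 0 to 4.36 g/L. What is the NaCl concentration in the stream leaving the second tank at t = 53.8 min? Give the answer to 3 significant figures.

Time constants: τᵢ = Vᵢ/Q for each well-mixed tank.
τ₁ = 36.1/1.88 = 19.202 min; τ₂ = 11.7/1.88 = 6.2234 min.
Tank 1: C₁ = C_in(1 − e^(−t/τ₁)). Tank 2 (τ₁ ≠ τ₂): C₂ = C_in[1 − (τ₁ e^(−t/τ₁) − τ₂ e^(−t/τ₂))/(τ₁ − τ₂)].
At t = 53.8: e^(−t/τ₁) = 0.060702, e^(−t/τ₂) = 0.00017604.
C₂ = 4.36·[1 − (19.202·0.060702 − 6.2234·0.00017604)/(12.979)] = 4.36·0.91027 = 3.9688 g/L.

3.97 g/L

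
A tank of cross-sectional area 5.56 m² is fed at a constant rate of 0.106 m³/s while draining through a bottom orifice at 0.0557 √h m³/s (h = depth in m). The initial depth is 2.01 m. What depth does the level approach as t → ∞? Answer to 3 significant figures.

3.62 m

A dh/dt = Q_in − 0.0557 √h. Steady state requires inflow = outflow:
Q_in = 0.0557 √h_ss ⇒ √h_ss = 0.106/0.0557 = 1.9031.
h_ss = 1.9031² = 3.6216 m. (Since h₀ = 2.01 m < h_ss, the level will rise toward this value.)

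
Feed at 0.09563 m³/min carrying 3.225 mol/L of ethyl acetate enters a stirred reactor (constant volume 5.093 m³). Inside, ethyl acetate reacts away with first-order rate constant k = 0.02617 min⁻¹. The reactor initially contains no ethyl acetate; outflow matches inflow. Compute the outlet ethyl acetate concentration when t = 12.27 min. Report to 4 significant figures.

0.5711 mol/L

V dC/dt = Q(C_in − C) − k V C.
This is linear with rate a = Q/V + k = 0.0449468 min⁻¹.
C_ss = Q C_in/(Q + kV) = 1.34726 mol/L; C(t) = C_ss + (C₀ − C_ss) e^(−a t).
C(12.27) = 1.34726 + (-1.34726)·e^(−0.0449468·12.27) = 1.34726 + (-1.34726)·0.576087 = 0.571122 mol/L.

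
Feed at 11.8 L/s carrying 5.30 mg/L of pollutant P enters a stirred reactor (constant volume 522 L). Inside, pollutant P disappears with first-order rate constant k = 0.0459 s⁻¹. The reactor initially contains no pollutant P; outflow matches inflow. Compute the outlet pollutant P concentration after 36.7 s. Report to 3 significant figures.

1.61 mg/L

Species balance: V dC/dt = Q C_in − Q C − k V C.
dC/dt = (Q/V) C_in − (Q/V + k) C; effective rate a = Q/V + k = 0.022605 + 0.0459 = 0.068505 s⁻¹.
C_ss = Q C_in/(Q + kV) = 1.7489 mg/L; C(t) = C_ss + (C₀ − C_ss) e^(−a t).
C(36.7) = 1.7489 + (-1.7489)·e^(−0.068505·36.7) = 1.7489 + (-1.7489)·0.080932 = 1.6074 mg/L.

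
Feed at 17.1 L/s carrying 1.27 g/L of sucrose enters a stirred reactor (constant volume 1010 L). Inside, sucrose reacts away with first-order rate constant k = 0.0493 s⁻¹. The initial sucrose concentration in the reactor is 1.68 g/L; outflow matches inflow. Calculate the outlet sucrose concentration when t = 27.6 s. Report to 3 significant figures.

0.543 g/L

Species balance: V dC/dt = Q C_in − Q C − k V C.
This is linear with rate a = Q/V + k = 0.066231 s⁻¹.
C_ss = Q C_in/(Q + kV) = 0.32465 g/L; C(t) = C_ss + (C₀ − C_ss) e^(−a t).
C(27.6) = 0.32465 + (1.3553)·e^(−0.066231·27.6) = 0.32465 + (1.3553)·0.16074 = 0.54251 g/L.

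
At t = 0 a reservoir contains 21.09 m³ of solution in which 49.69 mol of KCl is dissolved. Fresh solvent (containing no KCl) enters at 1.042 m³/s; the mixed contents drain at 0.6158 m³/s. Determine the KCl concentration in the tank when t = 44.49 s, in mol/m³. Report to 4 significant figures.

0.4911 mol/m³

Total volume: dV/dt = Q_in − Q_out = 0.426200 m³/s, so V(t) = 21.09 + 0.426200 t and V(44.49) = 40.0516 m³.
Solute balance: dm/dt = 0 − Q_out C = −Q_out m/V(t).
dm/m = −Q_out dt/(V₀ + 0.426200 t); integrating gives ln(m/m₀) = −(Q_out/(Q_in−Q_out)) ln(V/V₀).
m = m₀ (V₀/V)^(Q_out/(Q_in−Q_out)) = 49.69 × (21.09/40.0516)^(1.44486) = 19.6703 mol.
C = m/V = 19.6703/40.0516 = 0.491125 mol/m³.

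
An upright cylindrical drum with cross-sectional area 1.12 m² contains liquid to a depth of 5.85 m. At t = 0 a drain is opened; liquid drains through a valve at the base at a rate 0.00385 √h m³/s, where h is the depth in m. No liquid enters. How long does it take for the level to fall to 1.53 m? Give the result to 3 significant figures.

688 s

Unsteady balance on liquid volume: A dh/dt = −0.00385 √h.
∫ h^(−1/2) dh = −(0.00385/A) ∫ dt, giving 2√h = 2√h₀ − (0.00385/A) t.
t = 2A(√h₀ − √h)/0.00385 = 2·1.12·(√5.85 − √1.53)/0.00385
  = 2.2400 × (2.4187 − 1.2369) / 0.00385 = 687.56 s.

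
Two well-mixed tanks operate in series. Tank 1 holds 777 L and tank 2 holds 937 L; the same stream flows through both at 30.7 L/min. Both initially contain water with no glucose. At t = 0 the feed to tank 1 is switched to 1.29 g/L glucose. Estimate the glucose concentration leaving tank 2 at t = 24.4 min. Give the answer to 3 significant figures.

Time constants: τᵢ = Vᵢ/Q for each well-mixed tank.
τ₁ = 777/30.7 = 25.309 min; τ₂ = 937/30.7 = 30.521 min.
Tank 1: C₁ = C_in(1 − e^(−t/τ₁)). Tank 2 (τ₁ ≠ τ₂): C₂ = C_in[1 − (τ₁ e^(−t/τ₁) − τ₂ e^(−t/τ₂))/(τ₁ − τ₂)].
At t = 24.4: e^(−t/τ₁) = 0.38134, e^(−t/τ₂) = 0.44958.
C₂ = 1.29·[1 − (25.309·0.38134 − 30.521·0.44958)/(-5.2117)] = 1.29·0.21903 = 0.28255 g/L.

0.283 g/L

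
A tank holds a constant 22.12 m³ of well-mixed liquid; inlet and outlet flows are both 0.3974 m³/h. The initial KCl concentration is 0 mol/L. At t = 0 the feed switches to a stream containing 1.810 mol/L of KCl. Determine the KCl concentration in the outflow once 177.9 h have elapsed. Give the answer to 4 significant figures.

Accumulation = in − out for the solute gives V dC/dt = Q(C_in − C).
Time constant τ = V/Q = 22.12/0.3974 = 55.6618 h.
C approaches C_in exponentially: C(t) = C_in + (C₀ − C_in) e^(−t/τ).
C(177.9) = 1.810 + (0 − 1.810)·e^(−177.9/55.6618) = 1.810 + (-1.81000)·0.0409220 = 1.73593 mol/L.

1.736 mol/L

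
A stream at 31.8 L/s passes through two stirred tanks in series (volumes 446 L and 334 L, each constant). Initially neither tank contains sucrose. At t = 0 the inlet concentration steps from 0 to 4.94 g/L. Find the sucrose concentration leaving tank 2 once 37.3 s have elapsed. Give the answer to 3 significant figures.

3.99 g/L

Species balance on tank i: dCᵢ/dt = (Cᵢ₋₁ − Cᵢ)/τᵢ with τᵢ = Vᵢ/Q.
τ₁ = 446/31.8 = 14.025 s; τ₂ = 334/31.8 = 10.503 s.
Solving the cascade with C₁(0)=C₂(0)=0 gives C₂(t) = C_in[1 − (τ₁ e^(−t/τ₁) − τ₂ e^(−t/τ₂))/(τ₁ − τ₂)].
At t = 37.3: e^(−t/τ₁) = 0.069983, e^(−t/τ₂) = 0.028687.
C₂ = 4.94·[1 − (14.025·0.069983 − 10.503·0.028687)/(3.5220)] = 4.94·0.80687 = 3.9859 g/L.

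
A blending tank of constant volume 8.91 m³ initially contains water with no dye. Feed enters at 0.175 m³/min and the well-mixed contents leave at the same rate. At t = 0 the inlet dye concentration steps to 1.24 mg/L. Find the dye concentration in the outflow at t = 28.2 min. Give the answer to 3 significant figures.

0.527 mg/L

Transient balance on the dissolved component: V dC/dt = Q(C_in − C).
So dC/dt = (C_in − C)/τ with τ = V/Q = 8.91/0.175 = 50.914 min.
Solution: C(t) = C_in + (C₀ − C_in) e^(−t/τ).
C(28.2) = 1.24 + (0 − 1.24)·e^(−28.2/50.914) = 1.24 + (-1.2400)·0.57472 = 0.52735 mg/L.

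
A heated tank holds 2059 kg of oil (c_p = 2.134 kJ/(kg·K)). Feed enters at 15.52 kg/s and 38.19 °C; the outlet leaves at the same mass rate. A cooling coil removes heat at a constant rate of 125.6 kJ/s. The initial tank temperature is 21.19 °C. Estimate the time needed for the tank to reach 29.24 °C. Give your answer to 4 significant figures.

M c_p dT/dt = ṁ c_p (T_in − T) − Q̇.
τ = M/ṁ = 132.668 s; T_ss = T_in − Q̇/(ṁ c_p) = 34.3977 °C.
T(t) = T_ss + (T₀ − T_ss) e^(−t/τ). Set T = 29.24:
e^(−t/τ) = (29.24 − 34.3977)/(21.19 − 34.3977) = 0.390507
t = −132.668 · ln(0.390507) = 124.749 s.

124.7 s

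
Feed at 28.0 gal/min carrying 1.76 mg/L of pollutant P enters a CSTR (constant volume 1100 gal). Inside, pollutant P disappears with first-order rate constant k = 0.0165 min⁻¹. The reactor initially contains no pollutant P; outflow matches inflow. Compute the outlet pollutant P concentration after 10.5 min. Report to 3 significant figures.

0.380 mg/L

Species balance: V dC/dt = Q C_in − Q C − k V C.
dC/dt = (Q/V) C_in − (Q/V + k) C; effective rate a = Q/V + k = 0.025455 + 0.0165 = 0.041955 min⁻¹.
C_ss = Q C_in/(Q + kV) = 1.0678 mg/L; C(t) = C_ss + (C₀ − C_ss) e^(−a t).
C(10.5) = 1.0678 + (-1.0678)·e^(−0.041955·10.5) = 1.0678 + (-1.0678)·0.64370 = 0.38047 mg/L.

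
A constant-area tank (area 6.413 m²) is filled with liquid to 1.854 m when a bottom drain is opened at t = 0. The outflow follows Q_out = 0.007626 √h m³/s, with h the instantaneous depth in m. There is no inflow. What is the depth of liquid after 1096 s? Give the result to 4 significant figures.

0.5040 m

A dh/dt = −Q_out = −0.007626 √h.
Separate and integrate: 2(√h − √h₀) = −(0.007626/A) t.
√h = √1.854 − 0.007626·1096/(2·6.413) = 1.36162 − 0.651653 = 0.709964.
h = 0.709964² = 0.504049 m.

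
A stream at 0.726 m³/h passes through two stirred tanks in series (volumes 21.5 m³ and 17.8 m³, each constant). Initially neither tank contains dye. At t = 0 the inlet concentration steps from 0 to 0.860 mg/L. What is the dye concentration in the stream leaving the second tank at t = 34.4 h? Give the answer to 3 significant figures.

0.313 mg/L

Species balance on tank i: dCᵢ/dt = (Cᵢ₋₁ − Cᵢ)/τᵢ with τᵢ = Vᵢ/Q.
τ₁ = 21.5/0.726 = 29.614 h; τ₂ = 17.8/0.726 = 24.518 h.
Solving the cascade with C₁(0)=C₂(0)=0 gives C₂(t) = C_in[1 − (τ₁ e^(−t/τ₁) − τ₂ e^(−t/τ₂))/(τ₁ − τ₂)].
At t = 34.4: e^(−t/τ₁) = 0.31299, e^(−t/τ₂) = 0.24584.
C₂ = 0.860·[1 − (29.614·0.31299 − 24.518·0.24584)/(5.0964)] = 0.860·0.36401 = 0.31305 mg/L.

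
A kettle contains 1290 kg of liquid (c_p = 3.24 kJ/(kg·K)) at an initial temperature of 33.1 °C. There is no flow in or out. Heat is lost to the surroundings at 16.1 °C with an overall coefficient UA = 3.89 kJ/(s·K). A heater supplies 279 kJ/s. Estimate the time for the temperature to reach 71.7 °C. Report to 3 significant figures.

Lumped-capacitance energy balance: M c_p dT/dt = UA(T_amb − T) + Q̇.
τ = M c_p/UA = 1074.4 s; T_ss = T_amb + Q̇/UA = 16.1 + 279/3.89 = 87.822 °C.
T(t) = T_ss + (T₀ − T_ss)e^(−t/τ); set T = 71.7:
t = −τ ln[(T − T_ss)/(T₀ − T_ss)] = −1074.4 · ln(0.29462) = 1313.0 s.

1310 s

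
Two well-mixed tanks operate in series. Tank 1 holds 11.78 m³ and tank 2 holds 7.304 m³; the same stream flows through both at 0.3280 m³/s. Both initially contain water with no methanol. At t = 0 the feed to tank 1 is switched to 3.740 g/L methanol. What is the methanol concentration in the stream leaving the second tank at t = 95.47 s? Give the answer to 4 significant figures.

3.134 g/L

Species balance on tank i: dCᵢ/dt = (Cᵢ₋₁ − Cᵢ)/τᵢ with τᵢ = Vᵢ/Q.
τ₁ = 11.78/0.3280 = 35.9146 s; τ₂ = 7.304/0.3280 = 22.2683 s.
Tank 1: C₁ = C_in(1 − e^(−t/τ₁)). Tank 2 (τ₁ ≠ τ₂): C₂ = C_in[1 − (τ₁ e^(−t/τ₁) − τ₂ e^(−t/τ₂))/(τ₁ − τ₂)].
At t = 95.47: e^(−t/τ₁) = 0.0700709, e^(−t/τ₂) = 0.0137425.
C₂ = 3.740·[1 − (35.9146·0.0700709 − 22.2683·0.0137425)/(13.6463)] = 3.740·0.838012 = 3.13416 g/L.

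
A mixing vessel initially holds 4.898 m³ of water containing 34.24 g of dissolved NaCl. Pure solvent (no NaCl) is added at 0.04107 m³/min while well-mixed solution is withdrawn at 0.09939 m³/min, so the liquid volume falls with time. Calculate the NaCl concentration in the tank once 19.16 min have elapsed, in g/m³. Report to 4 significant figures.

Let m(t) be the amount of NaCl. Volume: V(t) = V₀ + (Q_in − Q_out) t = 4.898 − 0.0583200 t; V(19.16) = 3.78059 m³.
Species balance (pure solvent in): dm/dt = −Q_out · m/V(t).
Separate: dm/m = −Q_out dt/V(t) ⇒ ln(m/m₀) = −(Q_out/(Q_in−Q_out)) ln(V/V₀).
m = m₀ (V₀/V)^(Q_out/(Q_in−Q_out)) = 34.24 × (4.898/3.78059)^(-1.70422) = 22.0231 g.
C = m/V = 22.0231/3.78059 = 5.82531 g/m³.

5.825 g/m³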